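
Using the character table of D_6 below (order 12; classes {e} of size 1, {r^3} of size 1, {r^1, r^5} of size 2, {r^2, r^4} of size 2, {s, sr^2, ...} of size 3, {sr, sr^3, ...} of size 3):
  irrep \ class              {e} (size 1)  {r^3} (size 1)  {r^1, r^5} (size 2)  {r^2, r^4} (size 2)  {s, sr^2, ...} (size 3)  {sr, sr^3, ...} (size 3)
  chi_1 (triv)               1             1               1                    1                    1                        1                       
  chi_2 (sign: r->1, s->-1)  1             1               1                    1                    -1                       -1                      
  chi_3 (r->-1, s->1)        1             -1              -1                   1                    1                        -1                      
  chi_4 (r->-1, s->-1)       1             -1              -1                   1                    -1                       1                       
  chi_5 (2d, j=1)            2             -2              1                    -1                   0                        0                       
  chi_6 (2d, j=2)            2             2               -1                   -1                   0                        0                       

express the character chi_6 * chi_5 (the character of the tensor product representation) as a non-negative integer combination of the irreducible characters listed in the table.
chi_6 tensor chi_5 = chi_3 + chi_4 + chi_5 (all other irreducibles have multiplicity 0).

Derivation: The character of a tensor product is the pointwise product (chi_6 * chi_5)(C) = chi_6(C) * chi_5(C):
  {e}: (2)*(2), {r^3}: (2)*(-2), {r^1, r^5}: (-1)*(1), {r^2, r^4}: (-1)*(-1), {s, sr^2, ...}: (0)*(0), {sr, sr^3, ...}: (0)*(0)
so (chi_6 * chi_5) takes values
  {e} -> 4, {r^3} -> -4, {r^1, r^5} -> -1, {r^2, r^4} -> 1, {s, sr^2, ...} -> 0, {sr, sr^3, ...} -> 0.
Now take the inner product of this character with each irreducible chi from the table, <chi_6*chi_5, chi> = (1/12) sum_C |C| (chi_6*chi_5)(C) conj(chi(C)):
  <chi_6*chi_5, chi_1> = (1/12)[1*(4)*conj(1) + 1*(-4)*conj(1) + 2*(-1)*conj(1) + 2*(1)*conj(1) + 3*(0)*conj(1) + 3*(0)*conj(1)]
      = (1/12)[(4) + (-4) + (-2) + (2) + (0) + (0)] = 0/12 = 0
  <chi_6*chi_5, chi_2> = (1/12)[1*(4)*conj(1) + 1*(-4)*conj(1) + 2*(-1)*conj(1) + 2*(1)*conj(1) + 3*(0)*conj(-1) + 3*(0)*conj(-1)]
      = (1/12)[(4) + (-4) + (-2) + (2) + (0) + (0)] = 0/12 = 0
  <chi_6*chi_5, chi_3> = (1/12)[1*(4)*conj(1) + 1*(-4)*conj(-1) + 2*(-1)*conj(-1) + 2*(1)*conj(1) + 3*(0)*conj(1) + 3*(0)*conj(-1)]
      = (1/12)[(4) + (4) + (2) + (2) + (0) + (0)] = 12/12 = 1
  <chi_6*chi_5, chi_4> = (1/12)[1*(4)*conj(1) + 1*(-4)*conj(-1) + 2*(-1)*conj(-1) + 2*(1)*conj(1) + 3*(0)*conj(-1) + 3*(0)*conj(1)]
      = (1/12)[(4) + (4) + (2) + (2) + (0) + (0)] = 12/12 = 1
  <chi_6*chi_5, chi_5> = (1/12)[1*(4)*conj(2) + 1*(-4)*conj(-2) + 2*(-1)*conj(1) + 2*(1)*conj(-1) + 3*(0)*conj(0) + 3*(0)*conj(0)]
      = (1/12)[(8) + (8) + (-2) + (-2) + (0) + (0)] = 12/12 = 1
  <chi_6*chi_5, chi_6> = (1/12)[1*(4)*conj(2) + 1*(-4)*conj(2) + 2*(-1)*conj(-1) + 2*(1)*conj(-1) + 3*(0)*conj(0) + 3*(0)*conj(0)]
      = (1/12)[(8) + (-8) + (2) + (-2) + (0) + (0)] = 0/12 = 0
Hence the multiplicities are chi_3: 1, chi_4: 1, chi_5: 1. Dimension check: dim(chi_6)*dim(chi_5) = 2*2 = 4 and sum (mult * dim) = 1*1 + 1*1 + 1*2 = 4.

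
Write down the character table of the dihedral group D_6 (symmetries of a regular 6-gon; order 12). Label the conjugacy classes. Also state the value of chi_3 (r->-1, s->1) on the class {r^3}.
Conjugacy classes: {e} of size 1, {r^3} of size 1, {r^1, r^5} of size 2, {r^2, r^4} of size 2, {s, sr^2, ...} of size 3, {sr, sr^3, ...} of size 3.
Character table:
  irrep \ class              {e} (size 1)  {r^3} (size 1)  {r^1, r^5} (size 2)  {r^2, r^4} (size 2)  {s, sr^2, ...} (size 3)  {sr, sr^3, ...} (size 3)
  chi_1 (triv)               1             1               1                    1                    1                        1                       
  chi_2 (sign: r->1, s->-1)  1             1               1                    1                    -1                       -1                      
  chi_3 (r->-1, s->1)        1             -1              -1                   1                    1                        -1                      
  chi_4 (r->-1, s->-1)       1             -1              -1                   1                    -1                       1                       
  chi_5 (2d, j=1)            2             -2              1                    -1                   0                        0                       
  chi_6 (2d, j=2)            2             2               -1                   -1                   0                        0                       

Spot check: chi_3 (r->-1, s->1) on {r^3} = -1.

Proof sketch: D_6 has order 2*6 = 12 with 6 conjugacy classes, hence 6 irreducibles. Sum of squared dims 1 + 1 + 1 + 1 + 4 + 4 = 12 = |G|. Linear characters come from the abelianisation; the 2-dimensional irreps have character r^k -> 2*cos(2*pi*j*k/6), reflections -> 0.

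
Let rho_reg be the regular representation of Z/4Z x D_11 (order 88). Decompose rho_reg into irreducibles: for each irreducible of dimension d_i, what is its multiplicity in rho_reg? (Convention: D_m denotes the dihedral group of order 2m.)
Each irreducible V_i of dimension d_i appears with multiplicity d_i, i.e. rho_reg = (direct sum over all irreducibles V_i) d_i V_i. The irreducible dimensions for Z/4Z x D_11 are 1, 1, 1, 1, 1, 1, 1, 1, 2, 2, 2, 2, 2, 2, 2, 2, 2, 2, 2, 2, 2, 2, 2, 2, 2, 2, 2, 2: 8 irreducibles of dimension 1, each with multiplicity 1; 20 irreducibles of dimension 2, each with multiplicity 2. Total dimension 8*1*1 + 20*2*2 = 88 = |G|.

Argument: General theorem: in the regular representation of a finite group G, each irreducible appears with multiplicity equal to its dimension. Check: dim(rho_reg) = sum d_i^2 = 1 + 1 + 1 + 1 + 1 + 1 + 1 + 1 + 4 + 4 + 4 + 4 + 4 + 4 + 4 + 4 + 4 + 4 + 4 + 4 + 4 + 4 + 4 + 4 + 4 + 4 + 4 + 4 = 88 = |G|.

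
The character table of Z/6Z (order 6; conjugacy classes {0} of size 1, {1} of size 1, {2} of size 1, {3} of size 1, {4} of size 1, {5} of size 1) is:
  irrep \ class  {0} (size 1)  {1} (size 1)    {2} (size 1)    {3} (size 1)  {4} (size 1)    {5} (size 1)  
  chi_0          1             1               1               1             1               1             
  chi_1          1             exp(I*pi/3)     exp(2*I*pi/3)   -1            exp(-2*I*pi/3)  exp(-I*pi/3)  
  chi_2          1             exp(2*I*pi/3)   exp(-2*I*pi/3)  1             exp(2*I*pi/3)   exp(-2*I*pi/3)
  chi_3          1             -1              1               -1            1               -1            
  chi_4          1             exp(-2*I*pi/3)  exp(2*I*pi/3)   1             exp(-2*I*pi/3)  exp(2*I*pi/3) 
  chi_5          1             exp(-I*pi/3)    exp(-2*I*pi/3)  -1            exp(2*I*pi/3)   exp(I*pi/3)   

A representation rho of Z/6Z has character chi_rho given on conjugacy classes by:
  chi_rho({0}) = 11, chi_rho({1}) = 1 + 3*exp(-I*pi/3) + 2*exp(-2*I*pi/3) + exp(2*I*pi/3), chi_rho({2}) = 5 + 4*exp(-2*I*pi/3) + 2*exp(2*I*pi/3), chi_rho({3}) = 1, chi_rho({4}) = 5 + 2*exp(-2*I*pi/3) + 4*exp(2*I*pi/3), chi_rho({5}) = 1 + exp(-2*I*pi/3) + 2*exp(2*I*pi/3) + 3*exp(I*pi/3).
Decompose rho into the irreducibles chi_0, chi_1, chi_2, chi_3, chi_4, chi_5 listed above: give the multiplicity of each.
Multiplicities: chi_0: 3, chi_1: 0, chi_2: 1, chi_3: 2, chi_4: 2, chi_5: 3.

Explanation: Use <chi_rho, chi> = (1/|G|) sum_C |C| * chi_rho(C) * conj(chi(C)) with |G| = 6 for each irreducible chi in the table:
  <chi_rho, chi_0> = (1/6)[1*(11)*conj(1) + 1*(1 + 3*exp(-I*pi/3) + 2*exp(-2*I*pi/3) + exp(2*I*pi/3))*conj(1) + 1*(5 + 4*exp(-2*I*pi/3) + 2*exp(2*I*pi/3))*conj(1) + 1*(1)*conj(1) + 1*(5 + 2*exp(-2*I*pi/3) + 4*exp(2*I*pi/3))*conj(1) + 1*(1 + exp(-2*I*pi/3) + 2*exp(2*I*pi/3) + 3*exp(I*pi/3))*conj(1)]
      = (1/6)[(11) + (1 + 3*exp(-I*pi/3) + 2*exp(-2*I*pi/3) + exp(2*I*pi/3)) + (5 + 4*exp(-2*I*pi/3) + 2*exp(2*I*pi/3)) + (1) + (5 + 2*exp(-2*I*pi/3) + 4*exp(2*I*pi/3)) + (1 + exp(-2*I*pi/3) + 2*exp(2*I*pi/3) + 3*exp(I*pi/3))] = 18/6 = 3
  <chi_rho, chi_1> = (1/6)[1*(11)*conj(1) + 1*(1 + 3*exp(-I*pi/3) + 2*exp(-2*I*pi/3) + exp(2*I*pi/3))*conj(exp(I*pi/3)) + 1*(5 + 4*exp(-2*I*pi/3) + 2*exp(2*I*pi/3))*conj(exp(2*I*pi/3)) + 1*(1)*conj(-1) + 1*(5 + 2*exp(-2*I*pi/3) + 4*exp(2*I*pi/3))*conj(exp(-2*I*pi/3)) + 1*(1 + exp(-2*I*pi/3) + 2*exp(2*I*pi/3) + 3*exp(I*pi/3))*conj(exp(-I*pi/3))]
      = (1/6)[(11) + (-2 + 3*exp(-2*I*pi/3) + exp(-I*pi/3) + exp(I*pi/3)) + (2 + 5*exp(-2*I*pi/3) + 4*exp(2*I*pi/3)) + (-1) + (2 + 4*exp(-2*I*pi/3) + 5*exp(2*I*pi/3)) + (-2 + exp(-I*pi/3) + exp(I*pi/3) + 3*exp(2*I*pi/3))] = 0/6 = 0
  <chi_rho, chi_2> = (1/6)[1*(11)*conj(1) + 1*(1 + 3*exp(-I*pi/3) + 2*exp(-2*I*pi/3) + exp(2*I*pi/3))*conj(exp(2*I*pi/3)) + 1*(5 + 4*exp(-2*I*pi/3) + 2*exp(2*I*pi/3))*conj(exp(-2*I*pi/3)) + 1*(1)*conj(1) + 1*(5 + 2*exp(-2*I*pi/3) + 4*exp(2*I*pi/3))*conj(exp(2*I*pi/3)) + 1*(1 + exp(-2*I*pi/3) + 2*exp(2*I*pi/3) + 3*exp(I*pi/3))*conj(exp(-2*I*pi/3))]
      = (1/6)[(11) + (-2 + exp(-2*I*pi/3) + 2*exp(2*I*pi/3)) + (4 + 2*exp(-2*I*pi/3) + 5*exp(2*I*pi/3)) + (1) + (4 + 5*exp(-2*I*pi/3) + 2*exp(2*I*pi/3)) + (-2 + 2*exp(-2*I*pi/3) + exp(2*I*pi/3))] = 6/6 = 1
  <chi_rho, chi_3> = (1/6)[1*(11)*conj(1) + 1*(1 + 3*exp(-I*pi/3) + 2*exp(-2*I*pi/3) + exp(2*I*pi/3))*conj(-1) + 1*(5 + 4*exp(-2*I*pi/3) + 2*exp(2*I*pi/3))*conj(1) + 1*(1)*conj(-1) + 1*(5 + 2*exp(-2*I*pi/3) + 4*exp(2*I*pi/3))*conj(1) + 1*(1 + exp(-2*I*pi/3) + 2*exp(2*I*pi/3) + 3*exp(I*pi/3))*conj(-1)]
      = (1/6)[(11) + (-1 - exp(2*I*pi/3) - 2*exp(-2*I*pi/3) - 3*exp(-I*pi/3)) + (5 + 4*exp(-2*I*pi/3) + 2*exp(2*I*pi/3)) + (-1) + (5 + 2*exp(-2*I*pi/3) + 4*exp(2*I*pi/3)) + (-1 - 3*exp(I*pi/3) - 2*exp(2*I*pi/3) - exp(-2*I*pi/3))] = 12/6 = 2
  <chi_rho, chi_4> = (1/6)[1*(11)*conj(1) + 1*(1 + 3*exp(-I*pi/3) + 2*exp(-2*I*pi/3) + exp(2*I*pi/3))*conj(exp(-2*I*pi/3)) + 1*(5 + 4*exp(-2*I*pi/3) + 2*exp(2*I*pi/3))*conj(exp(2*I*pi/3)) + 1*(1)*conj(1) + 1*(5 + 2*exp(-2*I*pi/3) + 4*exp(2*I*pi/3))*conj(exp(-2*I*pi/3)) + 1*(1 + exp(-2*I*pi/3) + 2*exp(2*I*pi/3) + 3*exp(I*pi/3))*conj(exp(2*I*pi/3))]
      = (1/6)[(11) + (2 + exp(-2*I*pi/3) + exp(2*I*pi/3) + 3*exp(I*pi/3)) + (2 + 5*exp(-2*I*pi/3) + 4*exp(2*I*pi/3)) + (1) + (2 + 4*exp(-2*I*pi/3) + 5*exp(2*I*pi/3)) + (2 + 3*exp(-I*pi/3) + exp(-2*I*pi/3) + exp(2*I*pi/3))] = 12/6 = 2
  <chi_rho, chi_5> = (1/6)[1*(11)*conj(1) + 1*(1 + 3*exp(-I*pi/3) + 2*exp(-2*I*pi/3) + exp(2*I*pi/3))*conj(exp(-I*pi/3)) + 1*(5 + 4*exp(-2*I*pi/3) + 2*exp(2*I*pi/3))*conj(exp(-2*I*pi/3)) + 1*(1)*conj(-1) + 1*(5 + 2*exp(-2*I*pi/3) + 4*exp(2*I*pi/3))*conj(exp(2*I*pi/3)) + 1*(1 + exp(-2*I*pi/3) + 2*exp(2*I*pi/3) + 3*exp(I*pi/3))*conj(exp(I*pi/3))]
      = (1/6)[(11) + (2 + 2*exp(-I*pi/3) + exp(I*pi/3)) + (4 + 2*exp(-2*I*pi/3) + 5*exp(2*I*pi/3)) + (-1) + (4 + 5*exp(-2*I*pi/3) + 2*exp(2*I*pi/3)) + (2 + exp(-I*pi/3) + 2*exp(I*pi/3))] = 18/6 = 3
(Exp terms are combined using exp(i*s)*conj(exp(i*t)) = exp(i*(s-t)), and sums of them are collapsed using the identity that for every m > 1 the m distinct m-th roots of unity sum to 0, e.g. 1 + exp(2*I*pi/3) + exp(-2*I*pi/3) = 0.)
Dimension check: dim(rho) = sum (mult * dim) = 3*1 + 0*1 + 1*1 + 2*1 + 2*1 + 3*1 = 11 = chi_rho(e) = 11.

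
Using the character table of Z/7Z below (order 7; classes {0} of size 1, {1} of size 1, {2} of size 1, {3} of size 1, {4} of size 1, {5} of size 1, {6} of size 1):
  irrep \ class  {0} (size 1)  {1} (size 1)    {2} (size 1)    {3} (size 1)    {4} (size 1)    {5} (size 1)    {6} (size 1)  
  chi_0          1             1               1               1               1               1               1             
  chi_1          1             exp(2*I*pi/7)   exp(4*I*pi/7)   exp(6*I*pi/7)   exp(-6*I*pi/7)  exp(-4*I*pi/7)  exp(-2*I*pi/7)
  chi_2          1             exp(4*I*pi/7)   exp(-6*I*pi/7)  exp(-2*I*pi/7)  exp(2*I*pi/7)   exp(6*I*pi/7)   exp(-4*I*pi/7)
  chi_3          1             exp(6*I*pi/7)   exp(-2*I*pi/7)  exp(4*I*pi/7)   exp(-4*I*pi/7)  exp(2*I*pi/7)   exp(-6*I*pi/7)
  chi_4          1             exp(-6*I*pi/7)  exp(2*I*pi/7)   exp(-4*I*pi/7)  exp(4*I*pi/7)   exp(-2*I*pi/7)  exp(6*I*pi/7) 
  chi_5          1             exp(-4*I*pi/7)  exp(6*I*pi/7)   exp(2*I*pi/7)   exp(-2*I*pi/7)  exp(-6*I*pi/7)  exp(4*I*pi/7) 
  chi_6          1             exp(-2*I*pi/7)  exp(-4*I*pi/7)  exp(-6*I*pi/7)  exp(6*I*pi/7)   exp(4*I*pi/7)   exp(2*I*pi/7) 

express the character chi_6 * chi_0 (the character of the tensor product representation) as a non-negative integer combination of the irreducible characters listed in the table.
chi_6 tensor chi_0 = chi_6 (all other irreducibles have multiplicity 0).

Reasoning: The character of a tensor product is the pointwise product (chi_6 * chi_0)(C) = chi_6(C) * chi_0(C):
  {0}: (1)*(1), {1}: (exp(-2*I*pi/7))*(1), {2}: (exp(-4*I*pi/7))*(1), {3}: (exp(-6*I*pi/7))*(1), {4}: (exp(6*I*pi/7))*(1), {5}: (exp(4*I*pi/7))*(1), {6}: (exp(2*I*pi/7))*(1)
so (chi_6 * chi_0) takes values
  {0} -> 1, {1} -> exp(-2*I*pi/7), {2} -> exp(-4*I*pi/7), {3} -> exp(-6*I*pi/7), {4} -> exp(6*I*pi/7), {5} -> exp(4*I*pi/7), {6} -> exp(2*I*pi/7).
Now take the inner product of this character with each irreducible chi from the table, <chi_6*chi_0, chi> = (1/7) sum_C |C| (chi_6*chi_0)(C) conj(chi(C)):
  <chi_6*chi_0, chi_0> = (1/7)[1*(1)*conj(1) + 1*(exp(-2*I*pi/7))*conj(1) + 1*(exp(-4*I*pi/7))*conj(1) + 1*(exp(-6*I*pi/7))*conj(1) + 1*(exp(6*I*pi/7))*conj(1) + 1*(exp(4*I*pi/7))*conj(1) + 1*(exp(2*I*pi/7))*conj(1)]
      = (1/7)[(1) + (exp(-2*I*pi/7)) + (exp(-4*I*pi/7)) + (exp(-6*I*pi/7)) + (exp(6*I*pi/7)) + (exp(4*I*pi/7)) + (exp(2*I*pi/7))] = 0/7 = 0
  <chi_6*chi_0, chi_1> = (1/7)[1*(1)*conj(1) + 1*(exp(-2*I*pi/7))*conj(exp(2*I*pi/7)) + 1*(exp(-4*I*pi/7))*conj(exp(4*I*pi/7)) + 1*(exp(-6*I*pi/7))*conj(exp(6*I*pi/7)) + 1*(exp(6*I*pi/7))*conj(exp(-6*I*pi/7)) + 1*(exp(4*I*pi/7))*conj(exp(-4*I*pi/7)) + 1*(exp(2*I*pi/7))*conj(exp(-2*I*pi/7))]
      = (1/7)[(1) + (exp(-4*I*pi/7)) + (exp(6*I*pi/7)) + (exp(2*I*pi/7)) + (exp(-2*I*pi/7)) + (exp(-6*I*pi/7)) + (exp(4*I*pi/7))] = 0/7 = 0
  <chi_6*chi_0, chi_2> = (1/7)[1*(1)*conj(1) + 1*(exp(-2*I*pi/7))*conj(exp(4*I*pi/7)) + 1*(exp(-4*I*pi/7))*conj(exp(-6*I*pi/7)) + 1*(exp(-6*I*pi/7))*conj(exp(-2*I*pi/7)) + 1*(exp(6*I*pi/7))*conj(exp(2*I*pi/7)) + 1*(exp(4*I*pi/7))*conj(exp(6*I*pi/7)) + 1*(exp(2*I*pi/7))*conj(exp(-4*I*pi/7))]
      = (1/7)[(1) + (exp(-6*I*pi/7)) + (exp(2*I*pi/7)) + (exp(-4*I*pi/7)) + (exp(4*I*pi/7)) + (exp(-2*I*pi/7)) + (exp(6*I*pi/7))] = 0/7 = 0
  <chi_6*chi_0, chi_3> = (1/7)[1*(1)*conj(1) + 1*(exp(-2*I*pi/7))*conj(exp(6*I*pi/7)) + 1*(exp(-4*I*pi/7))*conj(exp(-2*I*pi/7)) + 1*(exp(-6*I*pi/7))*conj(exp(4*I*pi/7)) + 1*(exp(6*I*pi/7))*conj(exp(-4*I*pi/7)) + 1*(exp(4*I*pi/7))*conj(exp(2*I*pi/7)) + 1*(exp(2*I*pi/7))*conj(exp(-6*I*pi/7))]
      = (1/7)[(1) + (exp(6*I*pi/7)) + (exp(-2*I*pi/7)) + (exp(4*I*pi/7)) + (exp(-4*I*pi/7)) + (exp(2*I*pi/7)) + (exp(-6*I*pi/7))] = 0/7 = 0
  <chi_6*chi_0, chi_4> = (1/7)[1*(1)*conj(1) + 1*(exp(-2*I*pi/7))*conj(exp(-6*I*pi/7)) + 1*(exp(-4*I*pi/7))*conj(exp(2*I*pi/7)) + 1*(exp(-6*I*pi/7))*conj(exp(-4*I*pi/7)) + 1*(exp(6*I*pi/7))*conj(exp(4*I*pi/7)) + 1*(exp(4*I*pi/7))*conj(exp(-2*I*pi/7)) + 1*(exp(2*I*pi/7))*conj(exp(6*I*pi/7))]
      = (1/7)[(1) + (exp(4*I*pi/7)) + (exp(-6*I*pi/7)) + (exp(-2*I*pi/7)) + (exp(2*I*pi/7)) + (exp(6*I*pi/7)) + (exp(-4*I*pi/7))] = 0/7 = 0
  <chi_6*chi_0, chi_5> = (1/7)[1*(1)*conj(1) + 1*(exp(-2*I*pi/7))*conj(exp(-4*I*pi/7)) + 1*(exp(-4*I*pi/7))*conj(exp(6*I*pi/7)) + 1*(exp(-6*I*pi/7))*conj(exp(2*I*pi/7)) + 1*(exp(6*I*pi/7))*conj(exp(-2*I*pi/7)) + 1*(exp(4*I*pi/7))*conj(exp(-6*I*pi/7)) + 1*(exp(2*I*pi/7))*conj(exp(4*I*pi/7))]
      = (1/7)[(1) + (exp(2*I*pi/7)) + (exp(4*I*pi/7)) + (exp(6*I*pi/7)) + (exp(-6*I*pi/7)) + (exp(-4*I*pi/7)) + (exp(-2*I*pi/7))] = 0/7 = 0
  <chi_6*chi_0, chi_6> = (1/7)[1*(1)*conj(1) + 1*(exp(-2*I*pi/7))*conj(exp(-2*I*pi/7)) + 1*(exp(-4*I*pi/7))*conj(exp(-4*I*pi/7)) + 1*(exp(-6*I*pi/7))*conj(exp(-6*I*pi/7)) + 1*(exp(6*I*pi/7))*conj(exp(6*I*pi/7)) + 1*(exp(4*I*pi/7))*conj(exp(4*I*pi/7)) + 1*(exp(2*I*pi/7))*conj(exp(2*I*pi/7))]
      = (1/7)[(1) + (1) + (1) + (1) + (1) + (1) + (1)] = 7/7 = 1
(Exp terms are combined using exp(i*s)*conj(exp(i*t)) = exp(i*(s-t)), and sums of them are collapsed using the identity that for every m > 1 the m distinct m-th roots of unity sum to 0, e.g. 1 + exp(2*I*pi/3) + exp(-2*I*pi/3) = 0.)
Hence the multiplicities are chi_6: 1. Dimension check: dim(chi_6)*dim(chi_0) = 1*1 = 1 and sum (mult * dim) = 1*1 = 1.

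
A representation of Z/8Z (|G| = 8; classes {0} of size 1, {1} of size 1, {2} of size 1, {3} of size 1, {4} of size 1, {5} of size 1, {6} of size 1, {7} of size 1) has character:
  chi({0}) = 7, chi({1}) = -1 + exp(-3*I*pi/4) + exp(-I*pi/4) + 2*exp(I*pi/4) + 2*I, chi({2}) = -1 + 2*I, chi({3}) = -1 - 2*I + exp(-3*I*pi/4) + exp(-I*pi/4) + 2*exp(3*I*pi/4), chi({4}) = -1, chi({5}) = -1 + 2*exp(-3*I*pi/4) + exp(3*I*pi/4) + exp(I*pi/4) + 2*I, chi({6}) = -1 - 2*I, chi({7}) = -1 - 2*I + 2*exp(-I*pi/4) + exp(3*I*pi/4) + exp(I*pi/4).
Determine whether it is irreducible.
Not irreducible (reducible): <chi, chi> = 11 > 1.

Details: <chi, chi> = (1/|G|) sum_C |C| * |chi(C)|^2 = (1/8)[1*|7|^2 + 1*|-1 + exp(-3*I*pi/4) + exp(-I*pi/4) + 2*exp(I*pi/4) + 2*I|^2 + 1*|-1 + 2*I|^2 + 1*|-1 - 2*I + exp(-3*I*pi/4) + exp(-I*pi/4) + 2*exp(3*I*pi/4)|^2 + 1*|-1|^2 + 1*|-1 + 2*exp(-3*I*pi/4) + exp(3*I*pi/4) + exp(I*pi/4) + 2*I|^2 + 1*|-1 - 2*I|^2 + 1*|-1 - 2*I + 2*exp(-I*pi/4) + exp(3*I*pi/4) + exp(I*pi/4)|^2]
  = (1/8)[(49) + (7 - 3*exp(3*I*pi/4) - exp(I*pi/4) + exp(-3*I*pi/4) - 5*exp(-I*pi/4)) + (5) + (7 - 5*exp(3*I*pi/4) - exp(-3*I*pi/4) + exp(I*pi/4) - 3*exp(-I*pi/4)) + (1) + (7 - 5*exp(3*I*pi/4) - exp(-3*I*pi/4) + exp(I*pi/4) - 3*exp(-I*pi/4)) + (5) + (7 - 3*exp(3*I*pi/4) - exp(I*pi/4) + exp(-3*I*pi/4) - 5*exp(-I*pi/4))] = 88/8 = 11.
(Exp terms are combined using exp(i*s)*conj(exp(i*t)) = exp(i*(s-t)), and sums of them are collapsed using the identity that for every m > 1 the m distinct m-th roots of unity sum to 0, e.g. 1 + exp(2*I*pi/3) + exp(-2*I*pi/3) = 0.)
A character is irreducible iff <chi, chi> = 1, so this representation is reducible.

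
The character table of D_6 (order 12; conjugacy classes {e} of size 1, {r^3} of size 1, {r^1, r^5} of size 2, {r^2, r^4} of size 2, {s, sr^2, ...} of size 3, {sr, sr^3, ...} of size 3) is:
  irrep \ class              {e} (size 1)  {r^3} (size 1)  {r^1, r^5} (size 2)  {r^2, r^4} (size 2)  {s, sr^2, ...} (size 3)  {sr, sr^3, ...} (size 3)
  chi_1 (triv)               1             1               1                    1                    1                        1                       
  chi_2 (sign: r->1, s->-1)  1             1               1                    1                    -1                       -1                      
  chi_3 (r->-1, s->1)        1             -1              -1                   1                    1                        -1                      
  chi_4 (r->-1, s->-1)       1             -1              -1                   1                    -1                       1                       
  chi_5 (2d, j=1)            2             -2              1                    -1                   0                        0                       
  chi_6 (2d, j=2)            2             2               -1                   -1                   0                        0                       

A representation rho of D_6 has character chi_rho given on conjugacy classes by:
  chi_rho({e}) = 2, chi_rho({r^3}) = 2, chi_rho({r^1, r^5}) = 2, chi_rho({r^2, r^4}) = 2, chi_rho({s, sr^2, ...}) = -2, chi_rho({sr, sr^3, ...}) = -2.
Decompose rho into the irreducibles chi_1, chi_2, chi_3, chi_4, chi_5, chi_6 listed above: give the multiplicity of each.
Multiplicities: chi_1: 0, chi_2: 2, chi_3: 0, chi_4: 0, chi_5: 0, chi_6: 0.

Why: Use <chi_rho, chi> = (1/|G|) sum_C |C| * chi_rho(C) * conj(chi(C)) with |G| = 12 for each irreducible chi in the table:
  <chi_rho, chi_1> = (1/12)[1*(2)*conj(1) + 1*(2)*conj(1) + 2*(2)*conj(1) + 2*(2)*conj(1) + 3*(-2)*conj(1) + 3*(-2)*conj(1)]
      = (1/12)[(2) + (2) + (4) + (4) + (-6) + (-6)] = 0/12 = 0
  <chi_rho, chi_2> = (1/12)[1*(2)*conj(1) + 1*(2)*conj(1) + 2*(2)*conj(1) + 2*(2)*conj(1) + 3*(-2)*conj(-1) + 3*(-2)*conj(-1)]
      = (1/12)[(2) + (2) + (4) + (4) + (6) + (6)] = 24/12 = 2
  <chi_rho, chi_3> = (1/12)[1*(2)*conj(1) + 1*(2)*conj(-1) + 2*(2)*conj(-1) + 2*(2)*conj(1) + 3*(-2)*conj(1) + 3*(-2)*conj(-1)]
      = (1/12)[(2) + (-2) + (-4) + (4) + (-6) + (6)] = 0/12 = 0
  <chi_rho, chi_4> = (1/12)[1*(2)*conj(1) + 1*(2)*conj(-1) + 2*(2)*conj(-1) + 2*(2)*conj(1) + 3*(-2)*conj(-1) + 3*(-2)*conj(1)]
      = (1/12)[(2) + (-2) + (-4) + (4) + (6) + (-6)] = 0/12 = 0
  <chi_rho, chi_5> = (1/12)[1*(2)*conj(2) + 1*(2)*conj(-2) + 2*(2)*conj(1) + 2*(2)*conj(-1) + 3*(-2)*conj(0) + 3*(-2)*conj(0)]
      = (1/12)[(4) + (-4) + (4) + (-4) + (0) + (0)] = 0/12 = 0
  <chi_rho, chi_6> = (1/12)[1*(2)*conj(2) + 1*(2)*conj(2) + 2*(2)*conj(-1) + 2*(2)*conj(-1) + 3*(-2)*conj(0) + 3*(-2)*conj(0)]
      = (1/12)[(4) + (4) + (-4) + (-4) + (0) + (0)] = 0/12 = 0
Dimension check: dim(rho) = sum (mult * dim) = 0*1 + 2*1 + 0*1 + 0*1 + 0*2 + 0*2 = 2 = chi_rho(e) = 2.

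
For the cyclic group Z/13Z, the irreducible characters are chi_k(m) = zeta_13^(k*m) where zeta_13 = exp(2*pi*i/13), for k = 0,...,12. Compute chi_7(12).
chi_7(12) = zeta_13^84 = exp(12*I*pi/13)

Proof sketch: chi_7(12) = zeta_13^(7*12) = zeta_13^84. Since zeta_13^13 = 1, this equals zeta_13^6 = exp(2*pi*i*6/13) = exp(12*I*pi/13).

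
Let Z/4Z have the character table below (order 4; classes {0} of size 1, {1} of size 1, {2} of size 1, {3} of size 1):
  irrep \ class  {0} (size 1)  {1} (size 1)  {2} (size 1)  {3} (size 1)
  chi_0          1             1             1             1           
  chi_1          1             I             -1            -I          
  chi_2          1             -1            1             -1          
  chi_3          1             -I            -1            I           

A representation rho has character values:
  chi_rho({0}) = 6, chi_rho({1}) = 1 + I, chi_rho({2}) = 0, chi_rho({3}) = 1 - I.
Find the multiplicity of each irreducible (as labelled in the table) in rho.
Multiplicities: chi_0: 2, chi_1: 2, chi_2: 1, chi_3: 1.

Solution. Use <chi_rho, chi> = (1/|G|) sum_C |C| * chi_rho(C) * conj(chi(C)) with |G| = 4 for each irreducible chi in the table:
  <chi_rho, chi_0> = (1/4)[1*(6)*conj(1) + 1*(1 + I)*conj(1) + 1*(0)*conj(1) + 1*(1 - I)*conj(1)]
      = (1/4)[(6) + (1 + I) + (0) + (1 - I)] = 8/4 = 2
  <chi_rho, chi_1> = (1/4)[1*(6)*conj(1) + 1*(1 + I)*conj(I) + 1*(0)*conj(-1) + 1*(1 - I)*conj(-I)]
      = (1/4)[(6) + (1 - I) + (0) + (1 + I)] = 8/4 = 2
  <chi_rho, chi_2> = (1/4)[1*(6)*conj(1) + 1*(1 + I)*conj(-1) + 1*(0)*conj(1) + 1*(1 - I)*conj(-1)]
      = (1/4)[(6) + (-1 - I) + (0) + (-1 + I)] = 4/4 = 1
  <chi_rho, chi_3> = (1/4)[1*(6)*conj(1) + 1*(1 + I)*conj(-I) + 1*(0)*conj(-1) + 1*(1 - I)*conj(I)]
      = (1/4)[(6) + (-1 + I) + (0) + (-1 - I)] = 4/4 = 1
(Exp terms are combined using exp(i*s)*conj(exp(i*t)) = exp(i*(s-t)), and sums of them are collapsed using the identity that for every m > 1 the m distinct m-th roots of unity sum to 0, e.g. 1 + exp(2*I*pi/3) + exp(-2*I*pi/3) = 0.)
Dimension check: dim(rho) = sum (mult * dim) = 2*1 + 2*1 + 1*1 + 1*1 = 6 = chi_rho(e) = 6.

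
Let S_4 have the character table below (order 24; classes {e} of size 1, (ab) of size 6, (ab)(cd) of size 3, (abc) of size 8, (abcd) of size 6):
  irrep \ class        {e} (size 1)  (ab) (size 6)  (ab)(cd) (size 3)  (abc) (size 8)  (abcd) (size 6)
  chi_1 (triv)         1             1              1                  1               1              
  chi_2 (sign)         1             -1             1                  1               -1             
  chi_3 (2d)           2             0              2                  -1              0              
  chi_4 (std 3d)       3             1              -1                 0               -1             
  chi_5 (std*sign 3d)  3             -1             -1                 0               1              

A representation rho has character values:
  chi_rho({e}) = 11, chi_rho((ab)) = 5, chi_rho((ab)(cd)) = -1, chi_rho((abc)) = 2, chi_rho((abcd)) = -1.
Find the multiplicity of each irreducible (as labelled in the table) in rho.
Multiplicities: chi_1: 2, chi_2: 0, chi_3: 0, chi_4: 3, chi_5: 0.

Working: Use <chi_rho, chi> = (1/|G|) sum_C |C| * chi_rho(C) * conj(chi(C)) with |G| = 24 for each irreducible chi in the table:
  <chi_rho, chi_1> = (1/24)[1*(11)*conj(1) + 6*(5)*conj(1) + 3*(-1)*conj(1) + 8*(2)*conj(1) + 6*(-1)*conj(1)]
      = (1/24)[(11) + (30) + (-3) + (16) + (-6)] = 48/24 = 2
  <chi_rho, chi_2> = (1/24)[1*(11)*conj(1) + 6*(5)*conj(-1) + 3*(-1)*conj(1) + 8*(2)*conj(1) + 6*(-1)*conj(-1)]
      = (1/24)[(11) + (-30) + (-3) + (16) + (6)] = 0/24 = 0
  <chi_rho, chi_3> = (1/24)[1*(11)*conj(2) + 6*(5)*conj(0) + 3*(-1)*conj(2) + 8*(2)*conj(-1) + 6*(-1)*conj(0)]
      = (1/24)[(22) + (0) + (-6) + (-16) + (0)] = 0/24 = 0
  <chi_rho, chi_4> = (1/24)[1*(11)*conj(3) + 6*(5)*conj(1) + 3*(-1)*conj(-1) + 8*(2)*conj(0) + 6*(-1)*conj(-1)]
      = (1/24)[(33) + (30) + (3) + (0) + (6)] = 72/24 = 3
  <chi_rho, chi_5> = (1/24)[1*(11)*conj(3) + 6*(5)*conj(-1) + 3*(-1)*conj(-1) + 8*(2)*conj(0) + 6*(-1)*conj(1)]
      = (1/24)[(33) + (-30) + (3) + (0) + (-6)] = 0/24 = 0
Dimension check: dim(rho) = sum (mult * dim) = 2*1 + 0*1 + 0*2 + 3*3 + 0*3 = 11 = chi_rho(e) = 11.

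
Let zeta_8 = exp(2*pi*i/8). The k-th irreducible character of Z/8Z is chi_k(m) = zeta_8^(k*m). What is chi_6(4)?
chi_6(4) = zeta_8^24 = 1

Why: chi_6(4) = zeta_8^(6*4) = zeta_8^24. Since zeta_8^8 = 1, this equals zeta_8^0 = exp(2*pi*i*0/8) = 1.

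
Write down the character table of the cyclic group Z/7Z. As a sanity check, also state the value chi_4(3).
Character table of Z/7Z (irreps indexed chi_0,...,chi_6 with chi_k(m) = zeta_7^(k*m), zeta_7 = exp(2*pi*i/7)):
  irrep \ class  {0} (size 1)  {1} (size 1)    {2} (size 1)    {3} (size 1)    {4} (size 1)    {5} (size 1)    {6} (size 1)  
  chi_0          1             1               1               1               1               1               1             
  chi_1          1             exp(2*I*pi/7)   exp(4*I*pi/7)   exp(6*I*pi/7)   exp(-6*I*pi/7)  exp(-4*I*pi/7)  exp(-2*I*pi/7)
  chi_2          1             exp(4*I*pi/7)   exp(-6*I*pi/7)  exp(-2*I*pi/7)  exp(2*I*pi/7)   exp(6*I*pi/7)   exp(-4*I*pi/7)
  chi_3          1             exp(6*I*pi/7)   exp(-2*I*pi/7)  exp(4*I*pi/7)   exp(-4*I*pi/7)  exp(2*I*pi/7)   exp(-6*I*pi/7)
  chi_4          1             exp(-6*I*pi/7)  exp(2*I*pi/7)   exp(-4*I*pi/7)  exp(4*I*pi/7)   exp(-2*I*pi/7)  exp(6*I*pi/7) 
  chi_5          1             exp(-4*I*pi/7)  exp(6*I*pi/7)   exp(2*I*pi/7)   exp(-2*I*pi/7)  exp(-6*I*pi/7)  exp(4*I*pi/7) 
  chi_6          1             exp(-2*I*pi/7)  exp(-4*I*pi/7)  exp(-6*I*pi/7)  exp(6*I*pi/7)   exp(4*I*pi/7)   exp(2*I*pi/7) 

Spot check: chi_4(3) = zeta_7^(4*3) = zeta_7^12 = exp(-4*I*pi/7).

Proof sketch: Z/7Z is abelian, so all 7 irreducible complex representations are 1-dimensional. They are given by chi_k(m) = zeta_7^(k*m) for k = 0,...,6. Row orthogonality: sum_m chi_k(m) conj(chi_l(m)) = 7 * [k = l].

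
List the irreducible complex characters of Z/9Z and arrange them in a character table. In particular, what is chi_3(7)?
Character table of Z/9Z (irreps indexed chi_0,...,chi_8 with chi_k(m) = zeta_9^(k*m), zeta_9 = exp(2*pi*i/9)):
  irrep \ class  {0} (size 1)  {1} (size 1)    {2} (size 1)    {3} (size 1)    {4} (size 1)    {5} (size 1)    {6} (size 1)    {7} (size 1)    {8} (size 1)  
  chi_0          1             1               1               1               1               1               1               1               1             
  chi_1          1             exp(2*I*pi/9)   exp(4*I*pi/9)   exp(2*I*pi/3)   exp(8*I*pi/9)   exp(-8*I*pi/9)  exp(-2*I*pi/3)  exp(-4*I*pi/9)  exp(-2*I*pi/9)
  chi_2          1             exp(4*I*pi/9)   exp(8*I*pi/9)   exp(-2*I*pi/3)  exp(-2*I*pi/9)  exp(2*I*pi/9)   exp(2*I*pi/3)   exp(-8*I*pi/9)  exp(-4*I*pi/9)
  chi_3          1             exp(2*I*pi/3)   exp(-2*I*pi/3)  1               exp(2*I*pi/3)   exp(-2*I*pi/3)  1               exp(2*I*pi/3)   exp(-2*I*pi/3)
  chi_4          1             exp(8*I*pi/9)   exp(-2*I*pi/9)  exp(2*I*pi/3)   exp(-4*I*pi/9)  exp(4*I*pi/9)   exp(-2*I*pi/3)  exp(2*I*pi/9)   exp(-8*I*pi/9)
  chi_5          1             exp(-8*I*pi/9)  exp(2*I*pi/9)   exp(-2*I*pi/3)  exp(4*I*pi/9)   exp(-4*I*pi/9)  exp(2*I*pi/3)   exp(-2*I*pi/9)  exp(8*I*pi/9) 
  chi_6          1             exp(-2*I*pi/3)  exp(2*I*pi/3)   1               exp(-2*I*pi/3)  exp(2*I*pi/3)   1               exp(-2*I*pi/3)  exp(2*I*pi/3) 
  chi_7          1             exp(-4*I*pi/9)  exp(-8*I*pi/9)  exp(2*I*pi/3)   exp(2*I*pi/9)   exp(-2*I*pi/9)  exp(-2*I*pi/3)  exp(8*I*pi/9)   exp(4*I*pi/9) 
  chi_8          1             exp(-2*I*pi/9)  exp(-4*I*pi/9)  exp(-2*I*pi/3)  exp(-8*I*pi/9)  exp(8*I*pi/9)   exp(2*I*pi/3)   exp(4*I*pi/9)   exp(2*I*pi/9) 

Spot check: chi_3(7) = zeta_9^(3*7) = zeta_9^21 = exp(2*I*pi/3).

Reasoning: Z/9Z is abelian, so all 9 irreducible complex representations are 1-dimensional. They are given by chi_k(m) = zeta_9^(k*m) for k = 0,...,8. Row orthogonality: sum_m chi_k(m) conj(chi_l(m)) = 9 * [k = l].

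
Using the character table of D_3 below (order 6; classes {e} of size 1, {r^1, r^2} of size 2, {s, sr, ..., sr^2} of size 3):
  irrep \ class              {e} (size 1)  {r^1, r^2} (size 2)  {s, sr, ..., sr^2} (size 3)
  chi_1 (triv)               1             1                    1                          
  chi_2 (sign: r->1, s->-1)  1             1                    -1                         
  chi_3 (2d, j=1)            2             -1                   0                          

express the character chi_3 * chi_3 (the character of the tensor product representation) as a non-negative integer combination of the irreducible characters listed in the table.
chi_3 tensor chi_3 = chi_1 + chi_2 + chi_3 (all other irreducibles have multiplicity 0).

Proof sketch: The character of a tensor product is the pointwise product (chi_3 * chi_3)(C) = chi_3(C) * chi_3(C):
  {e}: (2)*(2), {r^1, r^2}: (-1)*(-1), {s, sr, ..., sr^2}: (0)*(0)
so (chi_3 * chi_3) takes values
  {e} -> 4, {r^1, r^2} -> 1, {s, sr, ..., sr^2} -> 0.
Now take the inner product of this character with each irreducible chi from the table, <chi_3*chi_3, chi> = (1/6) sum_C |C| (chi_3*chi_3)(C) conj(chi(C)):
  <chi_3*chi_3, chi_1> = (1/6)[1*(4)*conj(1) + 2*(1)*conj(1) + 3*(0)*conj(1)]
      = (1/6)[(4) + (2) + (0)] = 6/6 = 1
  <chi_3*chi_3, chi_2> = (1/6)[1*(4)*conj(1) + 2*(1)*conj(1) + 3*(0)*conj(-1)]
      = (1/6)[(4) + (2) + (0)] = 6/6 = 1
  <chi_3*chi_3, chi_3> = (1/6)[1*(4)*conj(2) + 2*(1)*conj(-1) + 3*(0)*conj(0)]
      = (1/6)[(8) + (-2) + (0)] = 6/6 = 1
Hence the multiplicities are chi_1: 1, chi_2: 1, chi_3: 1. Dimension check: dim(chi_3)*dim(chi_3) = 2*2 = 4 and sum (mult * dim) = 1*1 + 1*1 + 1*2 = 4.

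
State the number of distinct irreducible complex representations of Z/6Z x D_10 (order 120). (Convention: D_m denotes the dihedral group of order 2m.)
48

The number of irreducible complex representations of a finite group equals its number of conjugacy classes. For a direct product, #classes(G x H) = #classes(G) * #classes(H). Z/6Z has 6 classes (abelian), D_10 has 8 classes, so 6 * 8 = 48, so Z/6Z x D_10 (order 120) has exactly 48 irreducible complex representations.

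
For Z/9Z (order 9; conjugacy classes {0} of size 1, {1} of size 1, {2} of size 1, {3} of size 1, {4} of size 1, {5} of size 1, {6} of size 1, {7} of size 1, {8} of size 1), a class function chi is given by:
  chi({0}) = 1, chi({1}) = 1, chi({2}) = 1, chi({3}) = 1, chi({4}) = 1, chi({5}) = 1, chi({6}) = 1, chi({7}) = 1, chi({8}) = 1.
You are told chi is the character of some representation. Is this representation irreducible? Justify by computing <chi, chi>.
Irreducible: <chi, chi> = 1.

Details: <chi, chi> = (1/|G|) sum_C |C| * |chi(C)|^2 = (1/9)[1*|1|^2 + 1*|1|^2 + 1*|1|^2 + 1*|1|^2 + 1*|1|^2 + 1*|1|^2 + 1*|1|^2 + 1*|1|^2 + 1*|1|^2]
  = (1/9)[(1) + (1) + (1) + (1) + (1) + (1) + (1) + (1) + (1)] = 9/9 = 1.
(Exp terms are combined using exp(i*s)*conj(exp(i*t)) = exp(i*(s-t)), and sums of them are collapsed using the identity that for every m > 1 the m distinct m-th roots of unity sum to 0, e.g. 1 + exp(2*I*pi/3) + exp(-2*I*pi/3) = 0.)
A character is irreducible iff <chi, chi> = 1, so this representation is irreducible.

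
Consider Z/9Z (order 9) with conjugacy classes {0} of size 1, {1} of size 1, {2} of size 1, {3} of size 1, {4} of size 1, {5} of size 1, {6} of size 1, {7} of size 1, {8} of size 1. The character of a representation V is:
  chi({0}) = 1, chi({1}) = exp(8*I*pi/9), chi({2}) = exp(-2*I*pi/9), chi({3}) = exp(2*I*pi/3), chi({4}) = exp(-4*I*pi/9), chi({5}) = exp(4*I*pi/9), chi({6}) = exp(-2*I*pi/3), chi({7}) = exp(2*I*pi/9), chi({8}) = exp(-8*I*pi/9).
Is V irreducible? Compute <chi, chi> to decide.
Irreducible: <chi, chi> = 1.

Proof sketch: <chi, chi> = (1/|G|) sum_C |C| * |chi(C)|^2 = (1/9)[1*|1|^2 + 1*|exp(8*I*pi/9)|^2 + 1*|exp(-2*I*pi/9)|^2 + 1*|exp(2*I*pi/3)|^2 + 1*|exp(-4*I*pi/9)|^2 + 1*|exp(4*I*pi/9)|^2 + 1*|exp(-2*I*pi/3)|^2 + 1*|exp(2*I*pi/9)|^2 + 1*|exp(-8*I*pi/9)|^2]
  = (1/9)[(1) + (1) + (1) + (1) + (1) + (1) + (1) + (1) + (1)] = 9/9 = 1.
(Exp terms are combined using exp(i*s)*conj(exp(i*t)) = exp(i*(s-t)), and sums of them are collapsed using the identity that for every m > 1 the m distinct m-th roots of unity sum to 0, e.g. 1 + exp(2*I*pi/3) + exp(-2*I*pi/3) = 0.)
A character is irreducible iff <chi, chi> = 1, so this representation is irreducible.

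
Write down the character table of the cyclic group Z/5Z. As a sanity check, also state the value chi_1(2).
Character table of Z/5Z (irreps indexed chi_0,...,chi_4 with chi_k(m) = zeta_5^(k*m), zeta_5 = exp(2*pi*i/5)):
  irrep \ class  {0} (size 1)  {1} (size 1)    {2} (size 1)    {3} (size 1)    {4} (size 1)  
  chi_0          1             1               1               1               1             
  chi_1          1             exp(2*I*pi/5)   exp(4*I*pi/5)   exp(-4*I*pi/5)  exp(-2*I*pi/5)
  chi_2          1             exp(4*I*pi/5)   exp(-2*I*pi/5)  exp(2*I*pi/5)   exp(-4*I*pi/5)
  chi_3          1             exp(-4*I*pi/5)  exp(2*I*pi/5)   exp(-2*I*pi/5)  exp(4*I*pi/5) 
  chi_4          1             exp(-2*I*pi/5)  exp(-4*I*pi/5)  exp(4*I*pi/5)   exp(2*I*pi/5) 

Spot check: chi_1(2) = zeta_5^(1*2) = zeta_5^2 = exp(4*I*pi/5).

Details: Z/5Z is abelian, so all 5 irreducible complex representations are 1-dimensional. They are given by chi_k(m) = zeta_5^(k*m) for k = 0,...,4. Row orthogonality: sum_m chi_k(m) conj(chi_l(m)) = 5 * [k = l].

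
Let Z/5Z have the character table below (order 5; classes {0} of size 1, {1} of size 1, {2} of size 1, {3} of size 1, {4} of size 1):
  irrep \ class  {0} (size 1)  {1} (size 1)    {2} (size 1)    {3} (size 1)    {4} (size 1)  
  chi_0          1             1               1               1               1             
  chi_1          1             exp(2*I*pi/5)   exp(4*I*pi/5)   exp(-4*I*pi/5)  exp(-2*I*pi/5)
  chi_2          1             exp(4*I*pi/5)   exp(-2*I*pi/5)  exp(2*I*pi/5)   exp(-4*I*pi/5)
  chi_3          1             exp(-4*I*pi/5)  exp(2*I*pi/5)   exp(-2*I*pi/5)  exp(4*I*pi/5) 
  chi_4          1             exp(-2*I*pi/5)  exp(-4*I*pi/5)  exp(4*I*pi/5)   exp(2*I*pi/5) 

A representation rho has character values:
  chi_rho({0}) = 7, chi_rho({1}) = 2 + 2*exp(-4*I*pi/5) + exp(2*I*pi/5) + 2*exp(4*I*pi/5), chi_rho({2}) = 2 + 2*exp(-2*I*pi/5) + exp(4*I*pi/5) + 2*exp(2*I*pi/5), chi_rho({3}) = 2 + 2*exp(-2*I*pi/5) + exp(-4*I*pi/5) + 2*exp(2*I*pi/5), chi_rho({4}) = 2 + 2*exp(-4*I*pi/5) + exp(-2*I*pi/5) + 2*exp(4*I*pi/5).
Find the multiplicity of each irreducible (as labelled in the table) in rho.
Multiplicities: chi_0: 2, chi_1: 1, chi_2: 2, chi_3: 2, chi_4: 0.

Derivation: Use <chi_rho, chi> = (1/|G|) sum_C |C| * chi_rho(C) * conj(chi(C)) with |G| = 5 for each irreducible chi in the table:
  <chi_rho, chi_0> = (1/5)[1*(7)*conj(1) + 1*(2 + 2*exp(-4*I*pi/5) + exp(2*I*pi/5) + 2*exp(4*I*pi/5))*conj(1) + 1*(2 + 2*exp(-2*I*pi/5) + exp(4*I*pi/5) + 2*exp(2*I*pi/5))*conj(1) + 1*(2 + 2*exp(-2*I*pi/5) + exp(-4*I*pi/5) + 2*exp(2*I*pi/5))*conj(1) + 1*(2 + 2*exp(-4*I*pi/5) + exp(-2*I*pi/5) + 2*exp(4*I*pi/5))*conj(1)]
      = (1/5)[(7) + (2 + 2*exp(-4*I*pi/5) + exp(2*I*pi/5) + 2*exp(4*I*pi/5)) + (2 + 2*exp(-2*I*pi/5) + exp(4*I*pi/5) + 2*exp(2*I*pi/5)) + (2 + 2*exp(-2*I*pi/5) + exp(-4*I*pi/5) + 2*exp(2*I*pi/5)) + (2 + 2*exp(-4*I*pi/5) + exp(-2*I*pi/5) + 2*exp(4*I*pi/5))] = 10/5 = 2
  <chi_rho, chi_1> = (1/5)[1*(7)*conj(1) + 1*(2 + 2*exp(-4*I*pi/5) + exp(2*I*pi/5) + 2*exp(4*I*pi/5))*conj(exp(2*I*pi/5)) + 1*(2 + 2*exp(-2*I*pi/5) + exp(4*I*pi/5) + 2*exp(2*I*pi/5))*conj(exp(4*I*pi/5)) + 1*(2 + 2*exp(-2*I*pi/5) + exp(-4*I*pi/5) + 2*exp(2*I*pi/5))*conj(exp(-4*I*pi/5)) + 1*(2 + 2*exp(-4*I*pi/5) + exp(-2*I*pi/5) + 2*exp(4*I*pi/5))*conj(exp(-2*I*pi/5))]
      = (1/5)[(7) + (1 + 2*exp(-2*I*pi/5) + 2*exp(4*I*pi/5) + 2*exp(2*I*pi/5)) + (1 + 2*exp(-2*I*pi/5) + 2*exp(-4*I*pi/5) + 2*exp(4*I*pi/5)) + (1 + 2*exp(-4*I*pi/5) + 2*exp(4*I*pi/5) + 2*exp(2*I*pi/5)) + (1 + 2*exp(-2*I*pi/5) + 2*exp(-4*I*pi/5) + 2*exp(2*I*pi/5))] = 5/5 = 1
  <chi_rho, chi_2> = (1/5)[1*(7)*conj(1) + 1*(2 + 2*exp(-4*I*pi/5) + exp(2*I*pi/5) + 2*exp(4*I*pi/5))*conj(exp(4*I*pi/5)) + 1*(2 + 2*exp(-2*I*pi/5) + exp(4*I*pi/5) + 2*exp(2*I*pi/5))*conj(exp(-2*I*pi/5)) + 1*(2 + 2*exp(-2*I*pi/5) + exp(-4*I*pi/5) + 2*exp(2*I*pi/5))*conj(exp(2*I*pi/5)) + 1*(2 + 2*exp(-4*I*pi/5) + exp(-2*I*pi/5) + 2*exp(4*I*pi/5))*conj(exp(-4*I*pi/5))]
      = (1/5)[(7) + (2 + 2*exp(-4*I*pi/5) + exp(-2*I*pi/5) + 2*exp(2*I*pi/5)) + (2 + exp(-4*I*pi/5) + 2*exp(4*I*pi/5) + 2*exp(2*I*pi/5)) + (2 + 2*exp(-2*I*pi/5) + 2*exp(-4*I*pi/5) + exp(4*I*pi/5)) + (2 + 2*exp(-2*I*pi/5) + exp(2*I*pi/5) + 2*exp(4*I*pi/5))] = 10/5 = 2
  <chi_rho, chi_3> = (1/5)[1*(7)*conj(1) + 1*(2 + 2*exp(-4*I*pi/5) + exp(2*I*pi/5) + 2*exp(4*I*pi/5))*conj(exp(-4*I*pi/5)) + 1*(2 + 2*exp(-2*I*pi/5) + exp(4*I*pi/5) + 2*exp(2*I*pi/5))*conj(exp(2*I*pi/5)) + 1*(2 + 2*exp(-2*I*pi/5) + exp(-4*I*pi/5) + 2*exp(2*I*pi/5))*conj(exp(-2*I*pi/5)) + 1*(2 + 2*exp(-4*I*pi/5) + exp(-2*I*pi/5) + 2*exp(4*I*pi/5))*conj(exp(4*I*pi/5))]
      = (1/5)[(7) + (2 + 2*exp(-2*I*pi/5) + exp(-4*I*pi/5) + 2*exp(4*I*pi/5)) + (2 + 2*exp(-2*I*pi/5) + 2*exp(-4*I*pi/5) + exp(2*I*pi/5)) + (2 + exp(-2*I*pi/5) + 2*exp(4*I*pi/5) + 2*exp(2*I*pi/5)) + (2 + 2*exp(-4*I*pi/5) + exp(4*I*pi/5) + 2*exp(2*I*pi/5))] = 10/5 = 2
  <chi_rho, chi_4> = (1/5)[1*(7)*conj(1) + 1*(2 + 2*exp(-4*I*pi/5) + exp(2*I*pi/5) + 2*exp(4*I*pi/5))*conj(exp(-2*I*pi/5)) + 1*(2 + 2*exp(-2*I*pi/5) + exp(4*I*pi/5) + 2*exp(2*I*pi/5))*conj(exp(-4*I*pi/5)) + 1*(2 + 2*exp(-2*I*pi/5) + exp(-4*I*pi/5) + 2*exp(2*I*pi/5))*conj(exp(4*I*pi/5)) + 1*(2 + 2*exp(-4*I*pi/5) + exp(-2*I*pi/5) + 2*exp(4*I*pi/5))*conj(exp(2*I*pi/5))]
      = (1/5)[(7) + (2*exp(-2*I*pi/5) + 2*exp(-4*I*pi/5) + exp(4*I*pi/5) + 2*exp(2*I*pi/5)) + (2*exp(-4*I*pi/5) + exp(-2*I*pi/5) + 2*exp(4*I*pi/5) + 2*exp(2*I*pi/5)) + (2*exp(-2*I*pi/5) + 2*exp(-4*I*pi/5) + exp(2*I*pi/5) + 2*exp(4*I*pi/5)) + (2*exp(-2*I*pi/5) + exp(-4*I*pi/5) + 2*exp(4*I*pi/5) + 2*exp(2*I*pi/5))] = 0/5 = 0
(Exp terms are combined using exp(i*s)*conj(exp(i*t)) = exp(i*(s-t)), and sums of them are collapsed using the identity that for every m > 1 the m distinct m-th roots of unity sum to 0, e.g. 1 + exp(2*I*pi/3) + exp(-2*I*pi/3) = 0.)
Dimension check: dim(rho) = sum (mult * dim) = 2*1 + 1*1 + 2*1 + 2*1 + 0*1 = 7 = chi_rho(e) = 7.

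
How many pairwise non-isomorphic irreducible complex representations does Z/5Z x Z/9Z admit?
45

Why: The number of irreducible complex representations of a finite group equals its number of conjugacy classes. Z/5Z x Z/9Z is abelian of order 45, so every element is its own conjugacy class: 45 classes, so Z/5Z x Z/9Z (order 45) has exactly 45 irreducible complex representations.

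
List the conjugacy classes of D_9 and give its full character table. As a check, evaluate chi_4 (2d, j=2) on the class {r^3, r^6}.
Conjugacy classes: {e} of size 1, {r^1, r^8} of size 2, {r^2, r^7} of size 2, {r^3, r^6} of size 2, {r^4, r^5} of size 2, {s, sr, ..., sr^8} of size 9.
Character table:
  irrep \ class              {e} (size 1)  {r^1, r^8} (size 2)  {r^2, r^7} (size 2)  {r^3, r^6} (size 2)  {r^4, r^5} (size 2)  {s, sr, ..., sr^8} (size 9)
  chi_1 (triv)               1             1                    1                    1                    1                    1                          
  chi_2 (sign: r->1, s->-1)  1             1                    1                    1                    1                    -1                         
  chi_3 (2d, j=1)            2             2*cos(2*pi/9)        2*cos(4*pi/9)        -1                   -2*cos(pi/9)         0                          
  chi_4 (2d, j=2)            2             2*cos(4*pi/9)        -2*cos(pi/9)         -1                   2*cos(2*pi/9)        0                          
  chi_5 (2d, j=3)            2             -1                   -1                   2                    -1                   0                          
  chi_6 (2d, j=4)            2             -2*cos(pi/9)         2*cos(2*pi/9)        -1                   2*cos(4*pi/9)        0                          

Spot check: chi_4 (2d, j=2) on {r^3, r^6} = -1.

Derivation: D_9 has order 2*9 = 18 with 6 conjugacy classes, hence 6 irreducibles. Sum of squared dims 1 + 1 + 4 + 4 + 4 + 4 = 18 = |G|. Linear characters come from the abelianisation; the 2-dimensional irreps have character r^k -> 2*cos(2*pi*j*k/9), reflections -> 0.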